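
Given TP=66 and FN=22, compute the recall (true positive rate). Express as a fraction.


Recall = TP / (TP + FN) = 66 / 88 = 3/4.

3/4


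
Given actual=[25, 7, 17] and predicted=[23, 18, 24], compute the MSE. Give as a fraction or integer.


MSE = (1/3) * ((25-23)^2=4 + (7-18)^2=121 + (17-24)^2=49). Sum = 174. MSE = 58.

58


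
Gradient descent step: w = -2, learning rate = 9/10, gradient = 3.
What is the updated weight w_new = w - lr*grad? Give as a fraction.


w_new = -2 - 9/10 * 3 = -2 - 27/10 = -47/10.

-47/10


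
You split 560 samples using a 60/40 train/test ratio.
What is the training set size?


Test set = 560 * 40% = 224. Training set = 560 - 224 = 336.

336


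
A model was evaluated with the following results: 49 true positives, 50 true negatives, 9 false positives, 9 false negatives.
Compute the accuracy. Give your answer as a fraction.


Accuracy = (TP + TN) / (TP + TN + FP + FN) = (49 + 50) / 117 = 11/13.

11/13


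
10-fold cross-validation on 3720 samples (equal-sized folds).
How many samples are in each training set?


Each validation fold has 3720/10 = 372 samples. Training set = 3720 - 372 = 3348.

3348


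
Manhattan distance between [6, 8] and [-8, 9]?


d = sum of absolute differences: |6--8|=14 + |8-9|=1 = 15.

15


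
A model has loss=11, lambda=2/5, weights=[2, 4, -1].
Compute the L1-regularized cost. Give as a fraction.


L1 norm = sum(|w|) = 7. J = 11 + 2/5 * 7 = 69/5.

69/5


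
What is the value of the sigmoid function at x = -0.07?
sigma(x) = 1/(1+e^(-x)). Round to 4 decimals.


sigma(-0.07) = 1/(1+e^(0.07)) = 1/(1+1.072508) = 1/2.072508 = 0.4825.

0.4825


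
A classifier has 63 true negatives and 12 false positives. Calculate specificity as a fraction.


Specificity = TN / (TN + FP) = 63 / 75 = 21/25.

21/25


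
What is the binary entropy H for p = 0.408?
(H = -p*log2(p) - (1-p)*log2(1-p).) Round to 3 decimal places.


H = -0.408*log2(0.408) - 0.592*log2(0.592) = 0.975.

0.975


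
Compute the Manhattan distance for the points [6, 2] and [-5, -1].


d = sum of absolute differences: |6--5|=11 + |2--1|=3 = 14.

14


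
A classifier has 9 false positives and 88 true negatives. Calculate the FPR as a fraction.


FPR = FP / (FP + TN) = 9 / 97 = 9/97.

9/97


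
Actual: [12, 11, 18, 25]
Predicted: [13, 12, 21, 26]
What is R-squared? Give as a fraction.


Mean(y) = 33/2. SS_res = 12. SS_tot = 125. R^2 = 1 - 12/(125) = 113/125.

113/125


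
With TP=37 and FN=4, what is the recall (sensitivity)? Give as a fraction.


Recall = TP / (TP + FN) = 37 / 41 = 37/41.

37/41


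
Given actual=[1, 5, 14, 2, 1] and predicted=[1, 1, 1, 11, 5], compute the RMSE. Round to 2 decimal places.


MSE = 56.4000. RMSE = sqrt(56.4000) = 7.51.

7.51


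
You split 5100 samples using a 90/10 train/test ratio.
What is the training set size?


Test set = 5100 * 10% = 510. Training set = 5100 - 510 = 4590.

4590


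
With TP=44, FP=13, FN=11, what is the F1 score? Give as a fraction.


Precision = 44/57 = 44/57. Recall = 44/55 = 4/5. F1 = 2*P*R/(P+R) = 11/14.

11/14


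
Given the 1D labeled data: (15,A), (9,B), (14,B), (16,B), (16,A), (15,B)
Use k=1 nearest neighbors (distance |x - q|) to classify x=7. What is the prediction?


Distances: |15-7|=8, |9-7|=2, |14-7|=7, |16-7|=9, |16-7|=9, |15-7|=8. 1 nearest: (9,B). Counts: {'B': 1}. Majority class: B.

B


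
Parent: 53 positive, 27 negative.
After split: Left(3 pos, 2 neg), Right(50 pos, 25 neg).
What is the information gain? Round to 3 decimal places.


H(parent) = 0.9224. H(left) = 0.9710, H(right) = 0.9183. Weighted = (5/80)*0.9710 + (75/80)*0.9183 = 0.9216. IG = 0.9224 - 0.9216 = 0.0008, which rounds to 0.001.

0.001


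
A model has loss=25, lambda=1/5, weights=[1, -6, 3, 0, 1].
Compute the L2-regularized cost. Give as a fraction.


L2 sq norm = sum(w^2) = 47. J = 25 + 1/5 * 47 = 172/5.

172/5


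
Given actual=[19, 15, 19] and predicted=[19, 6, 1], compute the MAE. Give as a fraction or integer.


MAE = (1/3) * (|19-19|=0 + |15-6|=9 + |19-1|=18). Sum = 27. MAE = 9.

9


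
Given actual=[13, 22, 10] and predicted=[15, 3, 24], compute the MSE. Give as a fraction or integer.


MSE = (1/3) * ((13-15)^2=4 + (22-3)^2=361 + (10-24)^2=196). Sum = 561. MSE = 187.

187


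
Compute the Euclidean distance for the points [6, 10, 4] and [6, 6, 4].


d = sqrt(sum of squared differences). (6-6)^2=0, (10-6)^2=16, (4-4)^2=0. Sum = 16.

4


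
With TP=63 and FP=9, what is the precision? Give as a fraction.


Precision = TP / (TP + FP) = 63 / 72 = 7/8.

7/8


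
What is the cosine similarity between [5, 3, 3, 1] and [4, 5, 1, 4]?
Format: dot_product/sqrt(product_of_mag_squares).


dot = 42. |a|^2 = 44, |b|^2 = 58. cos = 42/sqrt(2552).

42/sqrt(2552)


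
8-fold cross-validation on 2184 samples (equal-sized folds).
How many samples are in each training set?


Each validation fold has 2184/8 = 273 samples. Training set = 2184 - 273 = 1911.

1911


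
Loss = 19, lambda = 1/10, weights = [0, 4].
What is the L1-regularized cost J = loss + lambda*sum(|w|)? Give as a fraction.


L1 norm = sum(|w|) = 4. J = 19 + 1/10 * 4 = 97/5.

97/5


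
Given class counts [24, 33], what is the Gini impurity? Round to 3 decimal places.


Total = 57. Proportions: 24/57, 33/57. sum(p_i^2) = 0.5125. Gini = 1 - 0.5125 = 0.4875, which rounds to 0.488.

0.488


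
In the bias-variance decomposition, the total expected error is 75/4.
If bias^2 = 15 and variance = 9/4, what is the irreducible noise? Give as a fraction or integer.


Total error = bias^2 + variance + irreducible noise. So irreducible noise = 75/4 - 15 - 9/4 = 3/2.

3/2


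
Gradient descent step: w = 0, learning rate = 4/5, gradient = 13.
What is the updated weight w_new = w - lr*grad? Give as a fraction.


w_new = 0 - 4/5 * 13 = 0 - 52/5 = -52/5.

-52/5


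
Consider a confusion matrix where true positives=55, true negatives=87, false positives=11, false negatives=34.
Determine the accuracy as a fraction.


Accuracy = (TP + TN) / (TP + TN + FP + FN) = (55 + 87) / 187 = 142/187.

142/187


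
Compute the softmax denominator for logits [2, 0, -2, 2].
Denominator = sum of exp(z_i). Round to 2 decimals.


Denom = e^2=7.3891 + e^0=1.0000 + e^-2=0.1353 + e^2=7.3891. Sum = 15.9135, which rounds to 15.91.

15.91


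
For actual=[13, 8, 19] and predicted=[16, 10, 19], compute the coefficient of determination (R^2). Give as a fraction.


Mean(y) = 40/3. SS_res = 13. SS_tot = 182/3. R^2 = 1 - 13/(182/3) = 11/14.

11/14


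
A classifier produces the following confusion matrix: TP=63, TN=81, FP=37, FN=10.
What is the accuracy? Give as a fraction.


Accuracy = (TP + TN) / (TP + TN + FP + FN) = (63 + 81) / 191 = 144/191.

144/191


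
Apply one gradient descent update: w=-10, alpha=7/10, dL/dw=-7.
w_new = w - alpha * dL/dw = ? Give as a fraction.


w_new = -10 - 7/10 * -7 = -10 - -49/10 = -51/10.

-51/10


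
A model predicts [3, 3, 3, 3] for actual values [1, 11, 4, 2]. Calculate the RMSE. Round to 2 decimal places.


MSE = 17.5000. RMSE = sqrt(17.5000) = 4.18.

4.18


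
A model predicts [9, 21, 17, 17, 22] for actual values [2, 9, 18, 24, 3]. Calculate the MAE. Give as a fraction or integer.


MAE = (1/5) * (|2-9|=7 + |9-21|=12 + |18-17|=1 + |24-17|=7 + |3-22|=19). Sum = 46. MAE = 46/5.

46/5


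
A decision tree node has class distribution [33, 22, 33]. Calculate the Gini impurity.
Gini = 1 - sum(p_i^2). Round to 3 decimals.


Total = 88. Proportions: 33/88, 22/88, 33/88. sum(p_i^2) = 0.3438. Gini = 1 - 0.3438 = 0.6562, which rounds to 0.656.

0.656


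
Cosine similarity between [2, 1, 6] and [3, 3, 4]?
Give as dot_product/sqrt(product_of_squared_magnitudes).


dot = 33. |a|^2 = 41, |b|^2 = 34. cos = 33/sqrt(1394).

33/sqrt(1394)


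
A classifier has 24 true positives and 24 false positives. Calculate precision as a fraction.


Precision = TP / (TP + FP) = 24 / 48 = 1/2.

1/2


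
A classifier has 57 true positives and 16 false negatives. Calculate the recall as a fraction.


Recall = TP / (TP + FN) = 57 / 73 = 57/73.

57/73


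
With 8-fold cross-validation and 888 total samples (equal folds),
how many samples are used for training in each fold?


Each validation fold has 888/8 = 111 samples. Training set = 888 - 111 = 777.

777


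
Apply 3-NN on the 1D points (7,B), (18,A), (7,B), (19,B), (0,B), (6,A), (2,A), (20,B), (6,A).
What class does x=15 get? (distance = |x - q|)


Distances: |7-15|=8, |18-15|=3, |7-15|=8, |19-15|=4, |0-15|=15, |6-15|=9, |2-15|=13, |20-15|=5, |6-15|=9. 3 nearest: (18,A), (19,B), (20,B). Counts: {'A': 1, 'B': 2}. Majority class: B.

B


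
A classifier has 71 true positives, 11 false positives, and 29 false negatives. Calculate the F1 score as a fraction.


Precision = 71/82 = 71/82. Recall = 71/100 = 71/100. F1 = 2*P*R/(P+R) = 71/91.

71/91


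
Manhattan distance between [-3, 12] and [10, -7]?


d = sum of absolute differences: |-3-10|=13 + |12--7|=19 = 32.

32


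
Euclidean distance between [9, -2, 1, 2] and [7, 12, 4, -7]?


d = sqrt(sum of squared differences). (9-7)^2=4, (-2-12)^2=196, (1-4)^2=9, (2--7)^2=81. Sum = 290.

sqrt(290)


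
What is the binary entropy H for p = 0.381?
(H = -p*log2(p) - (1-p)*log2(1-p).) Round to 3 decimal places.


H = -0.381*log2(0.381) - 0.619*log2(0.619) = 0.959.

0.959


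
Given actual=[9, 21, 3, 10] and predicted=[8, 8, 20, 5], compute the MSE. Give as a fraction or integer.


MSE = (1/4) * ((9-8)^2=1 + (21-8)^2=169 + (3-20)^2=289 + (10-5)^2=25). Sum = 484. MSE = 121.

121


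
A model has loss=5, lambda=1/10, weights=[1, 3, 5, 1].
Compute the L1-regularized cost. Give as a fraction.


L1 norm = sum(|w|) = 10. J = 5 + 1/10 * 10 = 6.

6


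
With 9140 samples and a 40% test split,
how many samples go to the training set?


Test set = 9140 * 40% = 3656. Training set = 9140 - 3656 = 5484.

5484


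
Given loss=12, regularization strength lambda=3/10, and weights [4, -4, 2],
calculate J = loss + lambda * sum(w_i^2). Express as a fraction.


L2 sq norm = sum(w^2) = 36. J = 12 + 3/10 * 36 = 114/5.

114/5


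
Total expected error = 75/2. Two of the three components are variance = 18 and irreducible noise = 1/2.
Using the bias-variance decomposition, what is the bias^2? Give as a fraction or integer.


Total error = bias^2 + variance + irreducible noise. So bias^2 = 75/2 - 18 - 1/2 = 19.

19


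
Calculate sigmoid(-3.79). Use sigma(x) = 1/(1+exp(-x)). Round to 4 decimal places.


sigma(-3.79) = 1/(1+e^(3.79)) = 1/(1+44.256400) = 1/45.256400 = 0.0221.

0.0221


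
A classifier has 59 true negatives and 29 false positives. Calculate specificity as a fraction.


Specificity = TN / (TN + FP) = 59 / 88 = 59/88.

59/88


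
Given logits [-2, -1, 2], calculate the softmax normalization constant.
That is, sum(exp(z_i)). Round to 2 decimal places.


Denom = e^-2=0.1353 + e^-1=0.3679 + e^2=7.3891. Sum = 7.8923, which rounds to 7.89.

7.89


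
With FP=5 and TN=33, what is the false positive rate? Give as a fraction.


FPR = FP / (FP + TN) = 5 / 38 = 5/38.

5/38


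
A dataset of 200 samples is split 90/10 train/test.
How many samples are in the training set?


Test set = 200 * 10% = 20. Training set = 200 - 20 = 180.

180


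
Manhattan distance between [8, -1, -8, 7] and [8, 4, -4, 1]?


d = sum of absolute differences: |8-8|=0 + |-1-4|=5 + |-8--4|=4 + |7-1|=6 = 15.

15


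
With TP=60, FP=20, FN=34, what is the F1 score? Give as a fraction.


Precision = 60/80 = 3/4. Recall = 60/94 = 30/47. F1 = 2*P*R/(P+R) = 20/29.

20/29


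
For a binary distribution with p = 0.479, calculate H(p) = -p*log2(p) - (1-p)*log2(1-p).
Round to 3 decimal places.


H = -0.479*log2(0.479) - 0.521*log2(0.521) = 0.999.

0.999


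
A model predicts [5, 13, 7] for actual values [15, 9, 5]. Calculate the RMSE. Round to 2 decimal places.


MSE = 40.0000. RMSE = sqrt(40.0000) = 6.32.

6.32


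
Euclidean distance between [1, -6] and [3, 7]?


d = sqrt(sum of squared differences). (1-3)^2=4, (-6-7)^2=169. Sum = 173.

sqrt(173)


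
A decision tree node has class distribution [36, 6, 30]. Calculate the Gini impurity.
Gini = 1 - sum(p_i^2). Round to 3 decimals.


Total = 72. Proportions: 36/72, 6/72, 30/72. sum(p_i^2) = 0.4306. Gini = 1 - 0.4306 = 0.5694, which rounds to 0.569.

0.569


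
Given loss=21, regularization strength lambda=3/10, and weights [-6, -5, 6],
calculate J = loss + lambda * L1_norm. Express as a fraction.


L1 norm = sum(|w|) = 17. J = 21 + 3/10 * 17 = 261/10.

261/10


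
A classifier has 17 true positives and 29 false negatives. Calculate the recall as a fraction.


Recall = TP / (TP + FN) = 17 / 46 = 17/46.

17/46


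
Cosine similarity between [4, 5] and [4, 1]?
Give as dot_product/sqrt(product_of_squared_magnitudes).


dot = 21. |a|^2 = 41, |b|^2 = 17. cos = 21/sqrt(697).

21/sqrt(697)


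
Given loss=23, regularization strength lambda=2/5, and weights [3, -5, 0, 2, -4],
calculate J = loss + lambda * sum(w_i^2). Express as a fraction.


L2 sq norm = sum(w^2) = 54. J = 23 + 2/5 * 54 = 223/5.

223/5


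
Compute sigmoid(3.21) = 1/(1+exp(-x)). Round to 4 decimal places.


sigma(3.21) = 1/(1+e^(-3.21)) = 1/(1+0.040357) = 1/1.040357 = 0.9612.

0.9612


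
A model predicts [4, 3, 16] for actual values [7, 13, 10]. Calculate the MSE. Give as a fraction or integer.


MSE = (1/3) * ((7-4)^2=9 + (13-3)^2=100 + (10-16)^2=36). Sum = 145. MSE = 145/3.

145/3


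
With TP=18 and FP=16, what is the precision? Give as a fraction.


Precision = TP / (TP + FP) = 18 / 34 = 9/17.

9/17


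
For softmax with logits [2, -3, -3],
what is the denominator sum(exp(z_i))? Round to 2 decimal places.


Denom = e^2=7.3891 + e^-3=0.0498 + e^-3=0.0498. Sum = 7.4887, which rounds to 7.49.

7.49


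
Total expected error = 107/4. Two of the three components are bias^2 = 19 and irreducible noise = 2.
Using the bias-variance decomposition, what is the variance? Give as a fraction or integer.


Total error = bias^2 + variance + irreducible noise. So variance = 107/4 - 19 - 2 = 23/4.

23/4


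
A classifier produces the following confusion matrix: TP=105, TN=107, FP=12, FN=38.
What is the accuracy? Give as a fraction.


Accuracy = (TP + TN) / (TP + TN + FP + FN) = (105 + 107) / 262 = 106/131.

106/131


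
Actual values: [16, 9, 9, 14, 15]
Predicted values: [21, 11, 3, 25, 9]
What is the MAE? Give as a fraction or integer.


MAE = (1/5) * (|16-21|=5 + |9-11|=2 + |9-3|=6 + |14-25|=11 + |15-9|=6). Sum = 30. MAE = 6.

6


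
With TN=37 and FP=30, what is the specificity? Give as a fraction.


Specificity = TN / (TN + FP) = 37 / 67 = 37/67.

37/67


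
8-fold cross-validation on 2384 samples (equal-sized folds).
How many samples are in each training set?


Each validation fold has 2384/8 = 298 samples. Training set = 2384 - 298 = 2086.

2086


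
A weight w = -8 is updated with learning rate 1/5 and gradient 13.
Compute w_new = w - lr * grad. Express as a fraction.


w_new = -8 - 1/5 * 13 = -8 - 13/5 = -53/5.

-53/5


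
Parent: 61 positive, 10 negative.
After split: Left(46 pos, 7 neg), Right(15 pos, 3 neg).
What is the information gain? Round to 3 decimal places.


H(parent) = 0.5864. H(left) = 0.5631, H(right) = 0.6500. Weighted = (53/71)*0.5631 + (18/71)*0.6500 = 0.5851. IG = 0.5864 - 0.5851 = 0.0013, which rounds to 0.001.

0.001


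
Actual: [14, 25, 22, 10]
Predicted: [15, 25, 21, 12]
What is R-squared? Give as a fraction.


Mean(y) = 71/4. SS_res = 6. SS_tot = 579/4. R^2 = 1 - 6/(579/4) = 185/193.

185/193


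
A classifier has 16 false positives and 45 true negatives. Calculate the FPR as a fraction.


FPR = FP / (FP + TN) = 16 / 61 = 16/61.

16/61


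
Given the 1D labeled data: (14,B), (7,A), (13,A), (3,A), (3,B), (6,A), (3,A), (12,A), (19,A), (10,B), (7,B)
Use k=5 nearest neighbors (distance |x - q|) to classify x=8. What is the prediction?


Distances: |14-8|=6, |7-8|=1, |13-8|=5, |3-8|=5, |3-8|=5, |6-8|=2, |3-8|=5, |12-8|=4, |19-8|=11, |10-8|=2, |7-8|=1. 5 nearest: (7,A), (7,B), (6,A), (10,B), (12,A). Counts: {'A': 3, 'B': 2}. Majority class: A.

A


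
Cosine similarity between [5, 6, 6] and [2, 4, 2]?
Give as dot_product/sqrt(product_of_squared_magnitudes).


dot = 46. |a|^2 = 97, |b|^2 = 24. cos = 46/sqrt(2328).

46/sqrt(2328)


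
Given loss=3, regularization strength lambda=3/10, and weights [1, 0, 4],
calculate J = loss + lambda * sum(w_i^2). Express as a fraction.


L2 sq norm = sum(w^2) = 17. J = 3 + 3/10 * 17 = 81/10.

81/10


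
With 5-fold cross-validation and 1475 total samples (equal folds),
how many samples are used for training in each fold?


Each validation fold has 1475/5 = 295 samples. Training set = 1475 - 295 = 1180.

1180


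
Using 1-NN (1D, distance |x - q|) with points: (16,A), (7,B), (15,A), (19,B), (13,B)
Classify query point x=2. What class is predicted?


Distances: |16-2|=14, |7-2|=5, |15-2|=13, |19-2|=17, |13-2|=11. 1 nearest: (7,B). Counts: {'B': 1}. Majority class: B.

B


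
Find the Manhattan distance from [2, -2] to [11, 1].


d = sum of absolute differences: |2-11|=9 + |-2-1|=3 = 12.

12


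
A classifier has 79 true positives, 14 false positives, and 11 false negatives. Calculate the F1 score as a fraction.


Precision = 79/93 = 79/93. Recall = 79/90 = 79/90. F1 = 2*P*R/(P+R) = 158/183.

158/183


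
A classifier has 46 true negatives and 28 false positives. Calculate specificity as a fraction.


Specificity = TN / (TN + FP) = 46 / 74 = 23/37.

23/37


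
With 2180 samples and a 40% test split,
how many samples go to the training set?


Test set = 2180 * 40% = 872. Training set = 2180 - 872 = 1308.

1308


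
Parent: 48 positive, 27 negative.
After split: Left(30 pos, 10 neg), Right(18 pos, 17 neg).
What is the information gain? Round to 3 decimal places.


H(parent) = 0.9427. H(left) = 0.8113, H(right) = 0.9994. Weighted = (40/75)*0.8113 + (35/75)*0.9994 = 0.8991. IG = 0.9427 - 0.8991 = 0.0436, which rounds to 0.044.

0.044


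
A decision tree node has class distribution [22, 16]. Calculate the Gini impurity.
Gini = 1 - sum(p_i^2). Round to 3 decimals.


Total = 38. Proportions: 22/38, 16/38. sum(p_i^2) = 0.5125. Gini = 1 - 0.5125 = 0.4875, which rounds to 0.488.

0.488


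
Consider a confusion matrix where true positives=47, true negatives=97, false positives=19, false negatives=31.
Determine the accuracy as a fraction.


Accuracy = (TP + TN) / (TP + TN + FP + FN) = (47 + 97) / 194 = 72/97.

72/97


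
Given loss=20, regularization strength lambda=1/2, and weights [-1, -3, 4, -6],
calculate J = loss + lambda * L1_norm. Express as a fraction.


L1 norm = sum(|w|) = 14. J = 20 + 1/2 * 14 = 27.

27


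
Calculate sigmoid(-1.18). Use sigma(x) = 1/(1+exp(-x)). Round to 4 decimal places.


sigma(-1.18) = 1/(1+e^(1.18)) = 1/(1+3.254374) = 1/4.254374 = 0.2351.

0.2351


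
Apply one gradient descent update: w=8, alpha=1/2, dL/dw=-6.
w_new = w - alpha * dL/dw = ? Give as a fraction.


w_new = 8 - 1/2 * -6 = 8 - -3 = 11.

11


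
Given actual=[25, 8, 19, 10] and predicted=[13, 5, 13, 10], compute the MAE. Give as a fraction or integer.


MAE = (1/4) * (|25-13|=12 + |8-5|=3 + |19-13|=6 + |10-10|=0). Sum = 21. MAE = 21/4.

21/4


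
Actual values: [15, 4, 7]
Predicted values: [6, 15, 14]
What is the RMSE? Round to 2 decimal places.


MSE = 83.6667. RMSE = sqrt(83.6667) = 9.15.

9.15


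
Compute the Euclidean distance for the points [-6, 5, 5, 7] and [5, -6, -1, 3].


d = sqrt(sum of squared differences). (-6-5)^2=121, (5--6)^2=121, (5--1)^2=36, (7-3)^2=16. Sum = 294.

sqrt(294)


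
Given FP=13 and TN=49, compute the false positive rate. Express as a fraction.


FPR = FP / (FP + TN) = 13 / 62 = 13/62.

13/62


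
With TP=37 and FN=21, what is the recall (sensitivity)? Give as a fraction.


Recall = TP / (TP + FN) = 37 / 58 = 37/58.

37/58


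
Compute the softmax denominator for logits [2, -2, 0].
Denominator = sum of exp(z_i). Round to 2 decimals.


Denom = e^2=7.3891 + e^-2=0.1353 + e^0=1.0000. Sum = 8.5244, which rounds to 8.52.

8.52


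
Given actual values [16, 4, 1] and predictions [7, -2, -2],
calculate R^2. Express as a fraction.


Mean(y) = 7. SS_res = 126. SS_tot = 126. R^2 = 1 - 126/(126) = 0.

0


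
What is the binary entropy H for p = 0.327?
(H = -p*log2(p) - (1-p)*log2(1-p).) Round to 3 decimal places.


H = -0.327*log2(0.327) - 0.673*log2(0.673) = 0.912.

0.912


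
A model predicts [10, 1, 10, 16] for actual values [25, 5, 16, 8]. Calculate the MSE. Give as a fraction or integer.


MSE = (1/4) * ((25-10)^2=225 + (5-1)^2=16 + (16-10)^2=36 + (8-16)^2=64). Sum = 341. MSE = 341/4.

341/4


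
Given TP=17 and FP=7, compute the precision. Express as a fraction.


Precision = TP / (TP + FP) = 17 / 24 = 17/24.

17/24


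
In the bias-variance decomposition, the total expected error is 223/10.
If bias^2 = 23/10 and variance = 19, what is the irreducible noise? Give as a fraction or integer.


Total error = bias^2 + variance + irreducible noise. So irreducible noise = 223/10 - 23/10 - 19 = 1.

1


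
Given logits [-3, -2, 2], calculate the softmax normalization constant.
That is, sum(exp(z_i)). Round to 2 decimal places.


Denom = e^-3=0.0498 + e^-2=0.1353 + e^2=7.3891. Sum = 7.5742, which rounds to 7.57.

7.57


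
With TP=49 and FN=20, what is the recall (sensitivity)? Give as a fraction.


Recall = TP / (TP + FN) = 49 / 69 = 49/69.

49/69


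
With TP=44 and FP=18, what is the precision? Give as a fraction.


Precision = TP / (TP + FP) = 44 / 62 = 22/31.

22/31


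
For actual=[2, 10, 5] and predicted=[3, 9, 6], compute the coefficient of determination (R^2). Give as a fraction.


Mean(y) = 17/3. SS_res = 3. SS_tot = 98/3. R^2 = 1 - 3/(98/3) = 89/98.

89/98


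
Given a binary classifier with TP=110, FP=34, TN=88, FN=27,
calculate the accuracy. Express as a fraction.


Accuracy = (TP + TN) / (TP + TN + FP + FN) = (110 + 88) / 259 = 198/259.

198/259


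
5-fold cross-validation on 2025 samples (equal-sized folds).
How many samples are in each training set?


Each validation fold has 2025/5 = 405 samples. Training set = 2025 - 405 = 1620.

1620


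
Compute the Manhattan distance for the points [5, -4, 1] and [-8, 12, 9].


d = sum of absolute differences: |5--8|=13 + |-4-12|=16 + |1-9|=8 = 37.

37


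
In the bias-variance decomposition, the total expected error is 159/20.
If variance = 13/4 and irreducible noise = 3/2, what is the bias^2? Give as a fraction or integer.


Total error = bias^2 + variance + irreducible noise. So bias^2 = 159/20 - 13/4 - 3/2 = 16/5.

16/5


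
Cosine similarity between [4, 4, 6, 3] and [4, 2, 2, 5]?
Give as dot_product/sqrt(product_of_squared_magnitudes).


dot = 51. |a|^2 = 77, |b|^2 = 49. cos = 51/sqrt(3773).

51/sqrt(3773)


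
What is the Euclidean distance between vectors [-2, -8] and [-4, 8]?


d = sqrt(sum of squared differences). (-2--4)^2=4, (-8-8)^2=256. Sum = 260.

sqrt(260)


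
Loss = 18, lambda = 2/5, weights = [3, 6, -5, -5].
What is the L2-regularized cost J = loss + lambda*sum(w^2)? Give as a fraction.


L2 sq norm = sum(w^2) = 95. J = 18 + 2/5 * 95 = 56.

56


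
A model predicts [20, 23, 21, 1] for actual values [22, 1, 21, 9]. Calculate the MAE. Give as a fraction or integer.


MAE = (1/4) * (|22-20|=2 + |1-23|=22 + |21-21|=0 + |9-1|=8). Sum = 32. MAE = 8.

8


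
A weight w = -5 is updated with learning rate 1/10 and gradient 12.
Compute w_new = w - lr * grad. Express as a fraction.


w_new = -5 - 1/10 * 12 = -5 - 6/5 = -31/5.

-31/5


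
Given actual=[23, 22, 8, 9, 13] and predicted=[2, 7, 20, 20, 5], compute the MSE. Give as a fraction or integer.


MSE = (1/5) * ((23-2)^2=441 + (22-7)^2=225 + (8-20)^2=144 + (9-20)^2=121 + (13-5)^2=64). Sum = 995. MSE = 199.

199


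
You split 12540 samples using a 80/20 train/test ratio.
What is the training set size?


Test set = 12540 * 20% = 2508. Training set = 12540 - 2508 = 10032.

10032


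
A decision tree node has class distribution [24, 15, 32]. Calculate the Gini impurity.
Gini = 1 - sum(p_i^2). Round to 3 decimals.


Total = 71. Proportions: 24/71, 15/71, 32/71. sum(p_i^2) = 0.3620. Gini = 1 - 0.3620 = 0.6380, which rounds to 0.638.

0.638


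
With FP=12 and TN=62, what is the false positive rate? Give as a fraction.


FPR = FP / (FP + TN) = 12 / 74 = 6/37.

6/37


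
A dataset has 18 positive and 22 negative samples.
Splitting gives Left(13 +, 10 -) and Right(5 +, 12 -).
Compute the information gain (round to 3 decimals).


H(parent) = 0.9928. H(left) = 0.9877, H(right) = 0.8740. Weighted = (23/40)*0.9877 + (17/40)*0.8740 = 0.9394. IG = 0.9928 - 0.9394 = 0.0534, which rounds to 0.053.

0.053


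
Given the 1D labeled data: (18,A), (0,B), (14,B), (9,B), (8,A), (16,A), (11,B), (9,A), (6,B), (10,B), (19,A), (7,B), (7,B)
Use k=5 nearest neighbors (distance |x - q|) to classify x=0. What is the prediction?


Distances: |18-0|=18, |0-0|=0, |14-0|=14, |9-0|=9, |8-0|=8, |16-0|=16, |11-0|=11, |9-0|=9, |6-0|=6, |10-0|=10, |19-0|=19, |7-0|=7, |7-0|=7. 5 nearest: (0,B), (6,B), (7,B), (7,B), (8,A). Counts: {'B': 4, 'A': 1}. Majority class: B.

B


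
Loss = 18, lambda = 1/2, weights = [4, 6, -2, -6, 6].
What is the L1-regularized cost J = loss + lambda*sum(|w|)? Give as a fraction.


L1 norm = sum(|w|) = 24. J = 18 + 1/2 * 24 = 30.

30


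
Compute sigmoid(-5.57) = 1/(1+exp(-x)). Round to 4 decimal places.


sigma(-5.57) = 1/(1+e^(5.57)) = 1/(1+262.434099) = 1/263.434099 = 0.0038.

0.0038


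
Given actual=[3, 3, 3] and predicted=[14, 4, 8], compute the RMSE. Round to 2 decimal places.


MSE = 49.0000. RMSE = sqrt(49.0000) = 7.00.

7.00


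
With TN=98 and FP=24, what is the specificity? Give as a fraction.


Specificity = TN / (TN + FP) = 98 / 122 = 49/61.

49/61


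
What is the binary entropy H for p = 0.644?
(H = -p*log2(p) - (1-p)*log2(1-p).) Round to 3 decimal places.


H = -0.644*log2(0.644) - 0.356*log2(0.356) = 0.939.

0.939


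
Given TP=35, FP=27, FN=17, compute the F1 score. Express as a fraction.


Precision = 35/62 = 35/62. Recall = 35/52 = 35/52. F1 = 2*P*R/(P+R) = 35/57.

35/57


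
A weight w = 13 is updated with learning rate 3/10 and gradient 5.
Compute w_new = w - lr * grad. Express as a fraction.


w_new = 13 - 3/10 * 5 = 13 - 3/2 = 23/2.

23/2


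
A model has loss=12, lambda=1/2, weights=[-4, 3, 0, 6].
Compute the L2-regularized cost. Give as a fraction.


L2 sq norm = sum(w^2) = 61. J = 12 + 1/2 * 61 = 85/2.

85/2


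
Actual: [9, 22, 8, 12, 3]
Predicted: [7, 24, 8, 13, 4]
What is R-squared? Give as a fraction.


Mean(y) = 54/5. SS_res = 10. SS_tot = 994/5. R^2 = 1 - 10/(994/5) = 472/497.

472/497


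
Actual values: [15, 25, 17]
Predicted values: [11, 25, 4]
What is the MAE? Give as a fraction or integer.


MAE = (1/3) * (|15-11|=4 + |25-25|=0 + |17-4|=13). Sum = 17. MAE = 17/3.

17/3


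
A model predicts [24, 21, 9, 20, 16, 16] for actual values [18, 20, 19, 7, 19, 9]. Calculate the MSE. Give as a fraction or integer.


MSE = (1/6) * ((18-24)^2=36 + (20-21)^2=1 + (19-9)^2=100 + (7-20)^2=169 + (19-16)^2=9 + (9-16)^2=49). Sum = 364. MSE = 182/3.

182/3


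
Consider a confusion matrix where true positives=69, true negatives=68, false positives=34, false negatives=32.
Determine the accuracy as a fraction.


Accuracy = (TP + TN) / (TP + TN + FP + FN) = (69 + 68) / 203 = 137/203.

137/203


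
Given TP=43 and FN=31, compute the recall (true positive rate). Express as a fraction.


Recall = TP / (TP + FN) = 43 / 74 = 43/74.

43/74


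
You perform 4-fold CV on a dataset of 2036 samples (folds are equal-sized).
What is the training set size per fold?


Each validation fold has 2036/4 = 509 samples. Training set = 2036 - 509 = 1527.

1527


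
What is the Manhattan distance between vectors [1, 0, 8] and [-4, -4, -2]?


d = sum of absolute differences: |1--4|=5 + |0--4|=4 + |8--2|=10 = 19.

19


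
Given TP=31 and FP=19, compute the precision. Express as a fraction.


Precision = TP / (TP + FP) = 31 / 50 = 31/50.

31/50


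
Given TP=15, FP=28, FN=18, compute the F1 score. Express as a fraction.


Precision = 15/43 = 15/43. Recall = 15/33 = 5/11. F1 = 2*P*R/(P+R) = 15/38.

15/38


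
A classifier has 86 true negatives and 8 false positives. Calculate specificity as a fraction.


Specificity = TN / (TN + FP) = 86 / 94 = 43/47.

43/47


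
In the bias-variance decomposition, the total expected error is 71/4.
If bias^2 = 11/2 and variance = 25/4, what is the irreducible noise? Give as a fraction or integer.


Total error = bias^2 + variance + irreducible noise. So irreducible noise = 71/4 - 11/2 - 25/4 = 6.

6


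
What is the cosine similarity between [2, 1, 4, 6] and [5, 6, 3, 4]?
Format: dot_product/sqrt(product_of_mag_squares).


dot = 52. |a|^2 = 57, |b|^2 = 86. cos = 52/sqrt(4902).

52/sqrt(4902)


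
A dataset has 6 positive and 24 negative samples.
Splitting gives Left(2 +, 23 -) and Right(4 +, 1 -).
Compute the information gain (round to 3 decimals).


H(parent) = 0.7219. H(left) = 0.4022, H(right) = 0.7219. Weighted = (25/30)*0.4022 + (5/30)*0.7219 = 0.4555. IG = 0.7219 - 0.4555 = 0.2664, which rounds to 0.266.

0.266


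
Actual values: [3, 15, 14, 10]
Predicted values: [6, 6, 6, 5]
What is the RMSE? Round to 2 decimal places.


MSE = 44.7500. RMSE = sqrt(44.7500) = 6.69.

6.69


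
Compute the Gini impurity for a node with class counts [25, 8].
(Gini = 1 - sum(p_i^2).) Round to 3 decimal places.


Total = 33. Proportions: 25/33, 8/33. sum(p_i^2) = 0.6327. Gini = 1 - 0.6327 = 0.3673, which rounds to 0.367.

0.367


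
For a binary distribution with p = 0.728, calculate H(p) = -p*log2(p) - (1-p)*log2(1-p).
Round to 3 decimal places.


H = -0.728*log2(0.728) - 0.272*log2(0.272) = 0.844.

0.844


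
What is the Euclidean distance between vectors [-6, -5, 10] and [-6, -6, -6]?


d = sqrt(sum of squared differences). (-6--6)^2=0, (-5--6)^2=1, (10--6)^2=256. Sum = 257.

sqrt(257)


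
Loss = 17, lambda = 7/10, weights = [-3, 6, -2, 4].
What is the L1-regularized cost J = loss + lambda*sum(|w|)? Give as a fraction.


L1 norm = sum(|w|) = 15. J = 17 + 7/10 * 15 = 55/2.

55/2


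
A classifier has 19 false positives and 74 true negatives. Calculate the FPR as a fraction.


FPR = FP / (FP + TN) = 19 / 93 = 19/93.

19/93


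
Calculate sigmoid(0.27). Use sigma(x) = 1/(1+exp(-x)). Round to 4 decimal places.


sigma(0.27) = 1/(1+e^(-0.27)) = 1/(1+0.763379) = 1/1.763379 = 0.5671.

0.5671


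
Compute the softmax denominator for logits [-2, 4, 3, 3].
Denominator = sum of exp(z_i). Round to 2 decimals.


Denom = e^-2=0.1353 + e^4=54.5982 + e^3=20.0855 + e^3=20.0855. Sum = 94.9045, which rounds to 94.90.

94.90


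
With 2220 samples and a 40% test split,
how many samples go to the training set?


Test set = 2220 * 40% = 888. Training set = 2220 - 888 = 1332.

1332


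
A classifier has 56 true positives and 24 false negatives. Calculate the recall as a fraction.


Recall = TP / (TP + FN) = 56 / 80 = 7/10.

7/10


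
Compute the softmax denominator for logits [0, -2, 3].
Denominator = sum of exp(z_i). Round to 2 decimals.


Denom = e^0=1.0000 + e^-2=0.1353 + e^3=20.0855. Sum = 21.2208, which rounds to 21.22.

21.22


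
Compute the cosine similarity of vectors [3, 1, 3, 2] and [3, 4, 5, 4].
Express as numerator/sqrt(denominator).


dot = 36. |a|^2 = 23, |b|^2 = 66. cos = 36/sqrt(1518).

36/sqrt(1518)


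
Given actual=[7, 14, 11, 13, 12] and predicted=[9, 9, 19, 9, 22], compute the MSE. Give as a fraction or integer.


MSE = (1/5) * ((7-9)^2=4 + (14-9)^2=25 + (11-19)^2=64 + (13-9)^2=16 + (12-22)^2=100). Sum = 209. MSE = 209/5.

209/5


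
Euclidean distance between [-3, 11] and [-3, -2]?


d = sqrt(sum of squared differences). (-3--3)^2=0, (11--2)^2=169. Sum = 169.

13


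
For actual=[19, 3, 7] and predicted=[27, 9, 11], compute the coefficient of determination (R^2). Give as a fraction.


Mean(y) = 29/3. SS_res = 116. SS_tot = 416/3. R^2 = 1 - 116/(416/3) = 17/104.

17/104


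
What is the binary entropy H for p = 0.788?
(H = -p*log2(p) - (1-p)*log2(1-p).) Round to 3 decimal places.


H = -0.788*log2(0.788) - 0.212*log2(0.212) = 0.745.

0.745


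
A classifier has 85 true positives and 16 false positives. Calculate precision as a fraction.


Precision = TP / (TP + FP) = 85 / 101 = 85/101.

85/101


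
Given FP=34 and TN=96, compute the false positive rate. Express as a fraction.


FPR = FP / (FP + TN) = 34 / 130 = 17/65.

17/65


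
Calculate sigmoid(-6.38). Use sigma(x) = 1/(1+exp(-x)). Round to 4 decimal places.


sigma(-6.38) = 1/(1+e^(6.38)) = 1/(1+589.927708) = 1/590.927708 = 0.0017.

0.0017


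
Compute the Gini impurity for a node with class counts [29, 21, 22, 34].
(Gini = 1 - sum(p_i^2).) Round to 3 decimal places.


Total = 106. Proportions: 29/106, 21/106, 22/106, 34/106. sum(p_i^2) = 0.2601. Gini = 1 - 0.2601 = 0.7399, which rounds to 0.740.

0.740


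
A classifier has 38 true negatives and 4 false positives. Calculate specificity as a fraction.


Specificity = TN / (TN + FP) = 38 / 42 = 19/21.

19/21


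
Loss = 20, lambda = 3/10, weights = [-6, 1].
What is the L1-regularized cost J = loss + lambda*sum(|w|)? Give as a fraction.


L1 norm = sum(|w|) = 7. J = 20 + 3/10 * 7 = 221/10.

221/10


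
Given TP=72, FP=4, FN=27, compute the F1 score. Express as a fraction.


Precision = 72/76 = 18/19. Recall = 72/99 = 8/11. F1 = 2*P*R/(P+R) = 144/175.

144/175


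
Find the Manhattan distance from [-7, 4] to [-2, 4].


d = sum of absolute differences: |-7--2|=5 + |4-4|=0 = 5.

5


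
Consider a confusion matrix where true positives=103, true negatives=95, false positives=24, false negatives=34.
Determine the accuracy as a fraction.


Accuracy = (TP + TN) / (TP + TN + FP + FN) = (103 + 95) / 256 = 99/128.

99/128


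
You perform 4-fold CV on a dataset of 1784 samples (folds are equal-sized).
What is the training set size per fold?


Each validation fold has 1784/4 = 446 samples. Training set = 1784 - 446 = 1338.

1338


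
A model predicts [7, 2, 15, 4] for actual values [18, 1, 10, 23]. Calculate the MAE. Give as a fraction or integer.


MAE = (1/4) * (|18-7|=11 + |1-2|=1 + |10-15|=5 + |23-4|=19). Sum = 36. MAE = 9.

9


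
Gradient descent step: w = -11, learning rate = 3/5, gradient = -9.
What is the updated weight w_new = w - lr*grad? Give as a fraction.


w_new = -11 - 3/5 * -9 = -11 - -27/5 = -28/5.

-28/5


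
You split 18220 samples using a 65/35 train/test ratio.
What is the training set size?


Test set = 18220 * 35% = 6377. Training set = 18220 - 6377 = 11843.

11843


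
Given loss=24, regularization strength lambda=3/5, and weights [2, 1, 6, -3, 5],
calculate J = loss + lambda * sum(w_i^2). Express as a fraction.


L2 sq norm = sum(w^2) = 75. J = 24 + 3/5 * 75 = 69.

69


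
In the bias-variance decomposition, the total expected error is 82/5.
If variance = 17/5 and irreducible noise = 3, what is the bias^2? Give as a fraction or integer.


Total error = bias^2 + variance + irreducible noise. So bias^2 = 82/5 - 17/5 - 3 = 10.

10


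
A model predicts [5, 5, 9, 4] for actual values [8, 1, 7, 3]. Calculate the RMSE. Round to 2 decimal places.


MSE = 7.5000. RMSE = sqrt(7.5000) = 2.74.

2.74


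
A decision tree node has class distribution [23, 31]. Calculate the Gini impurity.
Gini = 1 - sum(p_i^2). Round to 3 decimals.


Total = 54. Proportions: 23/54, 31/54. sum(p_i^2) = 0.5110. Gini = 1 - 0.5110 = 0.4890, which rounds to 0.489.

0.489


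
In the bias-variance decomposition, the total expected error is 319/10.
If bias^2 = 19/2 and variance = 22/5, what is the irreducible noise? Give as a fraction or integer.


Total error = bias^2 + variance + irreducible noise. So irreducible noise = 319/10 - 19/2 - 22/5 = 18.

18


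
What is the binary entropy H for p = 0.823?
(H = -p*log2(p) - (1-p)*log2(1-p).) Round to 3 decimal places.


H = -0.823*log2(0.823) - 0.177*log2(0.177) = 0.673.

0.673


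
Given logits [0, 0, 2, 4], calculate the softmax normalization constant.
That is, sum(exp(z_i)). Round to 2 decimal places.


Denom = e^0=1.0000 + e^0=1.0000 + e^2=7.3891 + e^4=54.5982. Sum = 63.9873, which rounds to 63.99.

63.99


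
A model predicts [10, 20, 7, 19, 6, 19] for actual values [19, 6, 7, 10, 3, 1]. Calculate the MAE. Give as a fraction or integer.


MAE = (1/6) * (|19-10|=9 + |6-20|=14 + |7-7|=0 + |10-19|=9 + |3-6|=3 + |1-19|=18). Sum = 53. MAE = 53/6.

53/6


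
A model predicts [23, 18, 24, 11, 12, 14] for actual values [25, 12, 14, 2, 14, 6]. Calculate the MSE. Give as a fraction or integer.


MSE = (1/6) * ((25-23)^2=4 + (12-18)^2=36 + (14-24)^2=100 + (2-11)^2=81 + (14-12)^2=4 + (6-14)^2=64). Sum = 289. MSE = 289/6.

289/6


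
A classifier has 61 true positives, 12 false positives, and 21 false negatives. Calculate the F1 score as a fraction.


Precision = 61/73 = 61/73. Recall = 61/82 = 61/82. F1 = 2*P*R/(P+R) = 122/155.

122/155


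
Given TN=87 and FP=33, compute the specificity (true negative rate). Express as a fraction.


Specificity = TN / (TN + FP) = 87 / 120 = 29/40.

29/40


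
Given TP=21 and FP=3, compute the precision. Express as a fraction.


Precision = TP / (TP + FP) = 21 / 24 = 7/8.

7/8


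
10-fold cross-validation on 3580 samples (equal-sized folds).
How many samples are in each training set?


Each validation fold has 3580/10 = 358 samples. Training set = 3580 - 358 = 3222.

3222


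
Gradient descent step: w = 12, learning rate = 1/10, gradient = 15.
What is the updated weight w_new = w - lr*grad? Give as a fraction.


w_new = 12 - 1/10 * 15 = 12 - 3/2 = 21/2.

21/2


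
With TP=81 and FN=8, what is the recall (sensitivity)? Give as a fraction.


Recall = TP / (TP + FN) = 81 / 89 = 81/89.

81/89


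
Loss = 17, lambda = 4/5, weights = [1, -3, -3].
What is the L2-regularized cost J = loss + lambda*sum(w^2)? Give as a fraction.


L2 sq norm = sum(w^2) = 19. J = 17 + 4/5 * 19 = 161/5.

161/5


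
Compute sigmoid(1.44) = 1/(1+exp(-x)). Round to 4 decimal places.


sigma(1.44) = 1/(1+e^(-1.44)) = 1/(1+0.236928) = 1/1.236928 = 0.8085.

0.8085


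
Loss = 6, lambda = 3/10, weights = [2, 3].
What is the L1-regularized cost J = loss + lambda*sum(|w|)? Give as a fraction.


L1 norm = sum(|w|) = 5. J = 6 + 3/10 * 5 = 15/2.

15/2


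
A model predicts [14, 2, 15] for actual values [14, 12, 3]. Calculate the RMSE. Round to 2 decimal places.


MSE = 81.3333. RMSE = sqrt(81.3333) = 9.02.

9.02


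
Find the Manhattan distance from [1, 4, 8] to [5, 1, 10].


d = sum of absolute differences: |1-5|=4 + |4-1|=3 + |8-10|=2 = 9.

9


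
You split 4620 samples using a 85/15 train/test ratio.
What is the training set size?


Test set = 4620 * 15% = 693. Training set = 4620 - 693 = 3927.

3927


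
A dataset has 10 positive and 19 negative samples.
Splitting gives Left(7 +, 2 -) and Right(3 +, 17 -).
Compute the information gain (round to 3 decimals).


H(parent) = 0.9294. H(left) = 0.7642, H(right) = 0.6098. Weighted = (9/29)*0.7642 + (20/29)*0.6098 = 0.6577. IG = 0.9294 - 0.6577 = 0.2717, which rounds to 0.272.

0.272
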